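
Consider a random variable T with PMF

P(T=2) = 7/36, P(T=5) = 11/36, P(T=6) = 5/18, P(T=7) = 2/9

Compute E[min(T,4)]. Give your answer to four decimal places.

E[min(T,4)] = Σ min(t,4)·P(T=t)
 = 2·7/36 + 4·11/36 + 4·5/18 + 4·2/9
 = 7/18 + 11/9 + 10/9 + 8/9
 = 65/18

3.6111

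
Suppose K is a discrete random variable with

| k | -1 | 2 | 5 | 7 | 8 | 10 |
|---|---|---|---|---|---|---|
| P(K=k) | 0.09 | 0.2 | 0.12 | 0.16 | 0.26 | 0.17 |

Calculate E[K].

E[K] = Σ k·P(K=k)
 = (-1)·0.09 + 2·0.2 + 5·0.12 + 7·0.16 + 8·0.26 + 10·0.17
 = (-0.09) + 0.4 + 0.6 + 1.12 + 2.08 + 1.7
 = 5.81

5.81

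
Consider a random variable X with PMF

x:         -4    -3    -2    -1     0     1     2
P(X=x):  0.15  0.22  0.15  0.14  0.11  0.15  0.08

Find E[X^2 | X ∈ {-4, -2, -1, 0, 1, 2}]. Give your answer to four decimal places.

P(X ∈ {-4, -2, -1, 0, 1, 2}) = 0.15 + 0.15 + 0.14 + 0.11 + 0.15 + 0.08 = 0.78.
E[X^2 | X ∈ {-4, -2, -1, 0, 1, 2}] = [16·0.15 + 4·0.15 + 1·0.14 + 0·0.11 + 1·0.15 + 4·0.08] / 0.78
 = 3.61 / 0.78
 = 361/78

4.6282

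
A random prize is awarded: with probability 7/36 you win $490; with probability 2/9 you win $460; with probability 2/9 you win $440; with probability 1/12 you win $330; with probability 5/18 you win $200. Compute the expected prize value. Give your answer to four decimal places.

E[payout] = 490·7/36 + 460·2/9 + 440·2/9 + 330·1/12 + 200·5/18
 = 1715/18 + 920/9 + 880/9 + 55/2 + 500/9
 = 1135/3

378.3333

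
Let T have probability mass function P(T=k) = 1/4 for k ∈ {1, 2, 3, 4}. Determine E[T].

2.5

E[T] = Σ t·P(T=t)
 = 1·1/4 + 2·1/4 + 3·1/4 + 4·1/4
 = 1/4 + 1/2 + 3/4 + 1
 = 5/2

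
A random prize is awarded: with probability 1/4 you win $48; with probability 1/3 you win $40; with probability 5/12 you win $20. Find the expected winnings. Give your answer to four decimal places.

E[payout] = 48·1/4 + 40·1/3 + 20·5/12
 = 12 + 40/3 + 25/3
 = 101/3

33.6667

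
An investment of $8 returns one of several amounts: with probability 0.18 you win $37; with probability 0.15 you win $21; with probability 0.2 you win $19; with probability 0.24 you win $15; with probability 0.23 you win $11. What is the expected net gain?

E[payout] = 37·0.18 + 21·0.15 + 19·0.2 + 15·0.24 + 11·0.23
 = 6.66 + 3.15 + 3.8 + 3.6 + 2.53
 = 19.74
Net = 19.74 - 8 = 11.74

11.74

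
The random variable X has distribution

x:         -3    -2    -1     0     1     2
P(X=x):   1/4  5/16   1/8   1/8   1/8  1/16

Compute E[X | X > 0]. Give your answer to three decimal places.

P(X > 0) = 1/8 + 1/16 = 3/16.
E[X | X > 0] = [1·1/8 + 2·1/16] / (3/16)
 = 1/4 / (3/16)
 = 4/3

1.333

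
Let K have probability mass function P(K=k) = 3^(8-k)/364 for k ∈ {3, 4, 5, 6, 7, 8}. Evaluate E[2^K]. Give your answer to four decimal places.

E[2^K] = Σ 2^k·P(K=k)
 = 8·243/364 + 16·81/364 + 32·27/364 + 64·9/364 + 128·3/364 + 256·1/364
 = 486/91 + 324/91 + 216/91 + 144/91 + 96/91 + 64/91
 = 190/13

14.6154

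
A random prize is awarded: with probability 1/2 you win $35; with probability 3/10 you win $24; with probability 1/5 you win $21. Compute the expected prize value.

28.9

E[payout] = 35·1/2 + 24·3/10 + 21·1/5
 = 35/2 + 36/5 + 21/5
 = 289/10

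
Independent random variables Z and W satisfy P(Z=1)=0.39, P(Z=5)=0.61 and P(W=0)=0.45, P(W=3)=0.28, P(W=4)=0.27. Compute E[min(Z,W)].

1.3857

E[min(Z,W)] = Σ_z Σ_w min(z,w) · P(Z=z)P(W=w)
 = 0·0.1755 + 1·0.1092 + 1·0.1053 + 0·0.2745 + 3·0.1708 + 4·0.1647
 = 0 + 0.1092 + 0.1053 + 0 + 0.5124 + 0.6588
 = 1.3857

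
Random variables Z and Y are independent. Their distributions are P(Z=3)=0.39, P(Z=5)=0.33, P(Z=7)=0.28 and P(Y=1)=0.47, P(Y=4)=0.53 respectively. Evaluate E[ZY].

12.3802

E[ZY] = Σ_z Σ_y zy · P(Z=z)P(Y=y)
 = 3·0.1833 + 12·0.2067 + 5·0.1551 + 20·0.1749 + 7·0.1316 + 28·0.1484
 = 0.5499 + 2.4804 + 0.7755 + 3.498 + 0.9212 + 4.1552
 = 12.3802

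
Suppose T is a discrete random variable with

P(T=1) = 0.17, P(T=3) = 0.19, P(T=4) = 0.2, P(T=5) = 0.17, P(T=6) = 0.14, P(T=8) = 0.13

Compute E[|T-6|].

2.25

E[|T-6|] = Σ |t-6|·P(T=t)
 = 5·0.17 + 3·0.19 + 2·0.2 + 1·0.17 + 0·0.14 + 2·0.13
 = 0.85 + 0.57 + 0.4 + 0.17 + 0 + 0.26
 = 2.25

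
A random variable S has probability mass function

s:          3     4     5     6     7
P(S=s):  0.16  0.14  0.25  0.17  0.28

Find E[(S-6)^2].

2.53

E[(S-6)^2] = Σ (s-6)^2·P(S=s)
 = 9·0.16 + 4·0.14 + 1·0.25 + 0·0.17 + 1·0.28
 = 1.44 + 0.56 + 0.25 + 0 + 0.28
 = 2.53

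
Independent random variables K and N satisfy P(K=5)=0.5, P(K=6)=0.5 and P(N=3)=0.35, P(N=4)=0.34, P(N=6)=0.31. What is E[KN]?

23.485

E[KN] = Σ_k Σ_n kn · P(K=k)P(N=n)
 = 15·0.175 + 20·0.17 + 30·0.155 + 18·0.175 + 24·0.17 + 36·0.155
 = 2.625 + 3.4 + 4.65 + 3.15 + 4.08 + 5.58
 = 23.485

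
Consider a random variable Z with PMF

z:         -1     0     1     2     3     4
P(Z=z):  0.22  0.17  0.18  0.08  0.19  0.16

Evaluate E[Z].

1.33

E[Z] = Σ z·P(Z=z)
 = (-1)·0.22 + 0·0.17 + 1·0.18 + 2·0.08 + 3·0.19 + 4·0.16
 = (-0.22) + 0 + 0.18 + 0.16 + 0.57 + 0.64
 = 1.33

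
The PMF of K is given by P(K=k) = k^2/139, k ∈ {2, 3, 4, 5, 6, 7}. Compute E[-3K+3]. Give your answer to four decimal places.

-13.8993

E[-3K+3] = Σ (-3k+3)·P(K=k)
 = (-3)·4/139 + (-6)·9/139 + (-9)·16/139 + (-12)·25/139 + (-15)·36/139 + (-18)·49/139
 = (-12/139) + (-54/139) + (-144/139) + (-300/139) + (-540/139) + (-882/139)
 = -1932/139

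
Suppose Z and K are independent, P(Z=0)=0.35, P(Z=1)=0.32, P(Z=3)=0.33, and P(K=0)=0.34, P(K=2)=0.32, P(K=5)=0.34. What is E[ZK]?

E[ZK] = Σ_z Σ_k zk · P(Z=z)P(K=k)
 = 0·0.119 + 0·0.112 + 0·0.119 + 0·0.1088 + 2·0.1024 + 5·0.1088 + 0·0.1122 + 6·0.1056 + 15·0.1122
 = 0 + 0 + 0 + 0 + 0.2048 + 0.544 + 0 + 0.6336 + 1.683
 = 3.0654

3.0654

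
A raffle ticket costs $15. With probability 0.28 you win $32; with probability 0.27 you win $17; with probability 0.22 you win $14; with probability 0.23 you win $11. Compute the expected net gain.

E[payout] = 32·0.28 + 17·0.27 + 14·0.22 + 11·0.23
 = 8.96 + 4.59 + 3.08 + 2.53
 = 19.16
Net = 19.16 - 15 = 4.16

4.16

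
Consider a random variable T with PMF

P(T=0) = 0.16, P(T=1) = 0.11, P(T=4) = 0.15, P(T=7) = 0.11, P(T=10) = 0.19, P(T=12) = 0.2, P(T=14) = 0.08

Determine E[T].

6.9

E[T] = Σ t·P(T=t)
 = 0·0.16 + 1·0.11 + 4·0.15 + 7·0.11 + 10·0.19 + 12·0.2 + 14·0.08
 = 0 + 0.11 + 0.6 + 0.77 + 1.9 + 2.4 + 1.12
 = 6.9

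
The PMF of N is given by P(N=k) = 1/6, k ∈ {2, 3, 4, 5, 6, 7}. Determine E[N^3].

130.5

E[N^3] = Σ n^3·P(N=n)
 = 8·1/6 + 27·1/6 + 64·1/6 + 125·1/6 + 216·1/6 + 343·1/6
 = 4/3 + 9/2 + 32/3 + 125/6 + 36 + 343/6
 = 261/2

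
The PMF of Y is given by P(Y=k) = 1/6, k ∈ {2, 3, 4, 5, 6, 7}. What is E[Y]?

4.5

E[Y] = Σ y·P(Y=y)
 = 2·1/6 + 3·1/6 + 4·1/6 + 5·1/6 + 6·1/6 + 7·1/6
 = 1/3 + 1/2 + 2/3 + 5/6 + 1 + 7/6
 = 9/2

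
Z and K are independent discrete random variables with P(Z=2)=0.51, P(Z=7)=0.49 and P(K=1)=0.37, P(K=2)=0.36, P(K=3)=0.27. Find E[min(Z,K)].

E[min(Z,K)] = Σ_z Σ_k min(z,k) · P(Z=z)P(K=k)
 = 1·0.1887 + 2·0.1836 + 2·0.1377 + 1·0.1813 + 2·0.1764 + 3·0.1323
 = 0.1887 + 0.3672 + 0.2754 + 0.1813 + 0.3528 + 0.3969
 = 1.7623

1.7623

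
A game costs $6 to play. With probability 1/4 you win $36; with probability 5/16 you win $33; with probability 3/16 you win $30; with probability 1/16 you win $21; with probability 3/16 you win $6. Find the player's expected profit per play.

21.375

E[payout] = 36·1/4 + 33·5/16 + 30·3/16 + 21·1/16 + 6·3/16
 = 9 + 165/16 + 45/8 + 21/16 + 9/8
 = 219/8
Net = 219/8 - 6 = 171/8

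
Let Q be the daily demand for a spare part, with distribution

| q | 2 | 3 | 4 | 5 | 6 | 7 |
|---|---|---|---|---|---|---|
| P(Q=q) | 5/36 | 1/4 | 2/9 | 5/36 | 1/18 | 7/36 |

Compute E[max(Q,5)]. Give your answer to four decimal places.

E[max(Q,5)] = Σ max(q,5)·P(Q=q)
 = 5·5/36 + 5·1/4 + 5·2/9 + 5·5/36 + 6·1/18 + 7·7/36
 = 25/36 + 5/4 + 10/9 + 25/36 + 1/3 + 49/36
 = 49/9

5.4444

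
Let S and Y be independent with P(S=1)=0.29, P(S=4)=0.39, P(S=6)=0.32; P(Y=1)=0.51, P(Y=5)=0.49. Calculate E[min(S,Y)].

2.2005

E[min(S,Y)] = Σ_s Σ_y min(s,y) · P(S=s)P(Y=y)
 = 1·0.1479 + 1·0.1421 + 1·0.1989 + 4·0.1911 + 1·0.1632 + 5·0.1568
 = 0.1479 + 0.1421 + 0.1989 + 0.7644 + 0.1632 + 0.784
 = 2.2005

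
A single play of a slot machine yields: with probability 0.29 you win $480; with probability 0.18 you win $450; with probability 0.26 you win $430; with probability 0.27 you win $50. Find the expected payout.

E[payout] = 480·0.29 + 450·0.18 + 430·0.26 + 50·0.27
 = 139.2 + 81 + 111.8 + 13.5
 = 345.5

345.5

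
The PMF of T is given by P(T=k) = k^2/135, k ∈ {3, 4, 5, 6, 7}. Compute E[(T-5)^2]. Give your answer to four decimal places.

2.1037

E[(T-5)^2] = Σ (t-5)^2·P(T=t)
 = 4·1/15 + 1·16/135 + 0·5/27 + 1·4/15 + 4·49/135
 = 4/15 + 16/135 + 0 + 4/15 + 196/135
 = 284/135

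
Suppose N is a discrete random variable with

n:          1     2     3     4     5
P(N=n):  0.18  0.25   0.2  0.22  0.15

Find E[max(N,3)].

E[max(N,3)] = Σ max(n,3)·P(N=n)
 = 3·0.18 + 3·0.25 + 3·0.2 + 4·0.22 + 5·0.15
 = 0.54 + 0.75 + 0.6 + 0.88 + 0.75
 = 3.52

3.52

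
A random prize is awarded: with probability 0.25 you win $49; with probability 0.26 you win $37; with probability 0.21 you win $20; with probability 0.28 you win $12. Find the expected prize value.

29.43

E[payout] = 49·0.25 + 37·0.26 + 20·0.21 + 12·0.28
 = 12.25 + 9.62 + 4.2 + 3.36
 = 29.43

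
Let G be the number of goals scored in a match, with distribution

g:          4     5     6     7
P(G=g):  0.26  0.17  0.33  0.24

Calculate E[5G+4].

E[5G+4] = Σ (5g+4)·P(G=g)
 = 24·0.26 + 29·0.17 + 34·0.33 + 39·0.24
 = 6.24 + 4.93 + 11.22 + 9.36
 = 31.75

31.75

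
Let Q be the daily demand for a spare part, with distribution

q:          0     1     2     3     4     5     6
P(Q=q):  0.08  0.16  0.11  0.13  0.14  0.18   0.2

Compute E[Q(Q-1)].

12.28

E[Q(Q-1)] = Σ q(q-1)·P(Q=q)
 = 0·0.08 + 0·0.16 + 2·0.11 + 6·0.13 + 12·0.14 + 20·0.18 + 30·0.2
 = 0 + 0 + 0.22 + 0.78 + 1.68 + 3.6 + 6
 = 12.28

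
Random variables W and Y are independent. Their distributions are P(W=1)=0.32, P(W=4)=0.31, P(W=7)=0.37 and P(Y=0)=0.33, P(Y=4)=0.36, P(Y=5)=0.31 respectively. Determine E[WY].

12.4085

E[WY] = Σ_w Σ_y wy · P(W=w)P(Y=y)
 = 0·0.1056 + 4·0.1152 + 5·0.0992 + 0·0.1023 + 16·0.1116 + 20·0.0961 + 0·0.1221 + 28·0.1332 + 35·0.1147
 = 0 + 0.4608 + 0.496 + 0 + 1.7856 + 1.922 + 0 + 3.7296 + 4.0145
 = 12.4085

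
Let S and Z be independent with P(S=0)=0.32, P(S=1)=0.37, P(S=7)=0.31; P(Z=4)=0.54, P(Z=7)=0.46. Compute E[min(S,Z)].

2.0378

E[min(S,Z)] = Σ_s Σ_z min(s,z) · P(S=s)P(Z=z)
 = 0·0.1728 + 0·0.1472 + 1·0.1998 + 1·0.1702 + 4·0.1674 + 7·0.1426
 = 0 + 0 + 0.1998 + 0.1702 + 0.6696 + 0.9982
 = 2.0378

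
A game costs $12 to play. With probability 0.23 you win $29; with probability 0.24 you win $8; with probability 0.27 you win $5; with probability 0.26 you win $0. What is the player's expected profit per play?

-2.06

E[payout] = 29·0.23 + 8·0.24 + 5·0.27 + 0·0.26
 = 6.67 + 1.92 + 1.35 + 0
 = 9.94
Net = 9.94 - 12 = -2.06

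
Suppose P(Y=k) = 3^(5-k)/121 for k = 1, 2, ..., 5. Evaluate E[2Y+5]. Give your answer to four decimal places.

E[2Y+5] = Σ (2y+5)·P(Y=y)
 = 7·81/121 + 9·27/121 + 11·9/121 + 13·3/121 + 15·1/121
 = 567/121 + 243/121 + 9/11 + 39/121 + 15/121
 = 963/121

7.9587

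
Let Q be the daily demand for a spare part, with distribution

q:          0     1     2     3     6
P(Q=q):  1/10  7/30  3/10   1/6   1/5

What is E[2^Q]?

15.9

E[2^Q] = Σ 2^q·P(Q=q)
 = 1·1/10 + 2·7/30 + 4·3/10 + 8·1/6 + 64·1/5
 = 1/10 + 7/15 + 6/5 + 4/3 + 64/5
 = 159/10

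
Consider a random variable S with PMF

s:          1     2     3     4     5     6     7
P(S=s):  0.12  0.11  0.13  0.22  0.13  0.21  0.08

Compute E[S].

E[S] = Σ s·P(S=s)
 = 1·0.12 + 2·0.11 + 3·0.13 + 4·0.22 + 5·0.13 + 6·0.21 + 7·0.08
 = 0.12 + 0.22 + 0.39 + 0.88 + 0.65 + 1.26 + 0.56
 = 4.08

4.08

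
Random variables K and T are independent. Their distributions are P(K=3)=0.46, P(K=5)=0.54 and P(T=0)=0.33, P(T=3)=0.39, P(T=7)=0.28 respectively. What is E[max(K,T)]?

E[max(K,T)] = Σ_k Σ_t max(k,t) · P(K=k)P(T=t)
 = 3·0.1518 + 3·0.1794 + 7·0.1288 + 5·0.1782 + 5·0.2106 + 7·0.1512
 = 0.4554 + 0.5382 + 0.9016 + 0.891 + 1.053 + 1.0584
 = 4.8976

4.8976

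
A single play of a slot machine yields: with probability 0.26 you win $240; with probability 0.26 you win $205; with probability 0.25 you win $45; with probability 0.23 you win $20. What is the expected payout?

131.55

E[payout] = 240·0.26 + 205·0.26 + 45·0.25 + 20·0.23
 = 62.4 + 53.3 + 11.25 + 4.6
 = 131.55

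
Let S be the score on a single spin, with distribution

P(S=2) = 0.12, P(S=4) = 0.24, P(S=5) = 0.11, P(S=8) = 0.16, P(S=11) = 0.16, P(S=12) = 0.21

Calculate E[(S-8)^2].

13.95

E[(S-8)^2] = Σ (s-8)^2·P(S=s)
 = 36·0.12 + 16·0.24 + 9·0.11 + 0·0.16 + 9·0.16 + 16·0.21
 = 4.32 + 3.84 + 0.99 + 0 + 1.44 + 3.36
 = 13.95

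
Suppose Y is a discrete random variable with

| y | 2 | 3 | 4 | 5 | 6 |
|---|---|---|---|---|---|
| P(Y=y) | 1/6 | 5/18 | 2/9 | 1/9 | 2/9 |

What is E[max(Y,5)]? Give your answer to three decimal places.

E[max(Y,5)] = Σ max(y,5)·P(Y=y)
 = 5·1/6 + 5·5/18 + 5·2/9 + 5·1/9 + 6·2/9
 = 5/6 + 25/18 + 10/9 + 5/9 + 4/3
 = 47/9

5.222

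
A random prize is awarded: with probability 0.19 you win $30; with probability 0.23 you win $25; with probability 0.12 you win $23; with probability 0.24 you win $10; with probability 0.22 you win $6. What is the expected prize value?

E[payout] = 30·0.19 + 25·0.23 + 23·0.12 + 10·0.24 + 6·0.22
 = 5.7 + 5.75 + 2.76 + 2.4 + 1.32
 = 17.93

17.93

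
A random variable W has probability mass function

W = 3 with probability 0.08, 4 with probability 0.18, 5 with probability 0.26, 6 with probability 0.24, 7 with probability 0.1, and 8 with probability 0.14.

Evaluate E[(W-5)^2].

2.4

E[(W-5)^2] = Σ (w-5)^2·P(W=w)
 = 4·0.08 + 1·0.18 + 0·0.26 + 1·0.24 + 4·0.1 + 9·0.14
 = 0.32 + 0.18 + 0 + 0.24 + 0.4 + 1.26
 = 2.4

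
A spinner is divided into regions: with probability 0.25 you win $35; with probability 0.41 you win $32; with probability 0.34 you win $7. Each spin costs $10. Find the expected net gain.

14.25

E[payout] = 35·0.25 + 32·0.41 + 7·0.34
 = 8.75 + 13.12 + 2.38
 = 24.25
Net = 24.25 - 10 = 14.25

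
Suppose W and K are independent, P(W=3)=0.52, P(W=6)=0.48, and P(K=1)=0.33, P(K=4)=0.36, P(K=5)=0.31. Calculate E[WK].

E[WK] = Σ_w Σ_k wk · P(W=w)P(K=k)
 = 3·0.1716 + 12·0.1872 + 15·0.1612 + 6·0.1584 + 24·0.1728 + 30·0.1488
 = 0.5148 + 2.2464 + 2.418 + 0.9504 + 4.1472 + 4.464
 = 14.7408

14.7408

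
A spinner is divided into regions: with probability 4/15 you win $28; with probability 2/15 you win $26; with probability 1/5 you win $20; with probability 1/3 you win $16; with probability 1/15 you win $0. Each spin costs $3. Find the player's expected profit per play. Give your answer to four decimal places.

E[payout] = 28·4/15 + 26·2/15 + 20·1/5 + 16·1/3 + 0·1/15
 = 112/15 + 52/15 + 4 + 16/3 + 0
 = 304/15
Net = 304/15 - 3 = 259/15

17.2667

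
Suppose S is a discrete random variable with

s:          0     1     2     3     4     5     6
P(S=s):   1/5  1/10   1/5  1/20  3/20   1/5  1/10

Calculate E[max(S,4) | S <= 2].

P(S <= 2) = 1/5 + 1/10 + 1/5 = 1/2.
E[max(S,4) | S <= 2] = [4·1/5 + 4·1/10 + 4·1/5] / (1/2)
 = 2 / (1/2)
 = 4

4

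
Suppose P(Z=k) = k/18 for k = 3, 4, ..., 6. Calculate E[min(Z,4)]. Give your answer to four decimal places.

E[min(Z,4)] = Σ min(z,4)·P(Z=z)
 = 3·1/6 + 4·2/9 + 4·5/18 + 4·1/3
 = 1/2 + 8/9 + 10/9 + 4/3
 = 23/6

3.8333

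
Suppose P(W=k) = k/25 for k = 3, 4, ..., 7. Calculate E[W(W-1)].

25.6

E[W(W-1)] = Σ w(w-1)·P(W=w)
 = 6·3/25 + 12·4/25 + 20·1/5 + 30·6/25 + 42·7/25
 = 18/25 + 48/25 + 4 + 36/5 + 294/25
 = 128/5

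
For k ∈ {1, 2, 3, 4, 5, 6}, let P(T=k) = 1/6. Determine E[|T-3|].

E[|T-3|] = Σ |t-3|·P(T=t)
 = 2·1/6 + 1·1/6 + 0·1/6 + 1·1/6 + 2·1/6 + 3·1/6
 = 1/3 + 1/6 + 0 + 1/6 + 1/3 + 1/2
 = 3/2

1.5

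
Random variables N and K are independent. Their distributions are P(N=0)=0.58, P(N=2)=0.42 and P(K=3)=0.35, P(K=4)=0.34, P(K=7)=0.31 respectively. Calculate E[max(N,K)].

4.58

E[max(N,K)] = Σ_n Σ_k max(n,k) · P(N=n)P(K=k)
 = 3·0.203 + 4·0.1972 + 7·0.1798 + 3·0.147 + 4·0.1428 + 7·0.1302
 = 0.609 + 0.7888 + 1.2586 + 0.441 + 0.5712 + 0.9114
 = 4.58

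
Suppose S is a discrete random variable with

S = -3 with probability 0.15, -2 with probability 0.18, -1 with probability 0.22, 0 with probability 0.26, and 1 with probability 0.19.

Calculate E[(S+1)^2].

E[(S+1)^2] = Σ (s+1)^2·P(S=s)
 = 4·0.15 + 1·0.18 + 0·0.22 + 1·0.26 + 4·0.19
 = 0.6 + 0.18 + 0 + 0.26 + 0.76
 = 1.8

1.8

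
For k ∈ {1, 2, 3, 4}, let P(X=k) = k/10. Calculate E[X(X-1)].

7

E[X(X-1)] = Σ x(x-1)·P(X=x)
 = 0·1/10 + 2·1/5 + 6·3/10 + 12·2/5
 = 0 + 2/5 + 9/5 + 24/5
 = 7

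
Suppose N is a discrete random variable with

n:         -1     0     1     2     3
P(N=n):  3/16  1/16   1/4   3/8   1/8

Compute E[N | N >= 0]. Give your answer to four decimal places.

P(N >= 0) = 1/16 + 1/4 + 3/8 + 1/8 = 13/16.
E[N | N >= 0] = [0·1/16 + 1·1/4 + 2·3/8 + 3·1/8] / (13/16)
 = 11/8 / (13/16)
 = 22/13

1.6923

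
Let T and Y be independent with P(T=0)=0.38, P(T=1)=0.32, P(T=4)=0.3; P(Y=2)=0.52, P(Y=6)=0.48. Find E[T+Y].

E[T+Y] = Σ_t Σ_y (t+y) · P(T=t)P(Y=y)
 = 2·0.1976 + 6·0.1824 + 3·0.1664 + 7·0.1536 + 6·0.156 + 10·0.144
 = 0.3952 + 1.0944 + 0.4992 + 1.0752 + 0.936 + 1.44
 = 5.44

5.44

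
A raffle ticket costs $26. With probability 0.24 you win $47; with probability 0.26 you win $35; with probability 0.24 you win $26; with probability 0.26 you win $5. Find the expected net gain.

1.92

E[payout] = 47·0.24 + 35·0.26 + 26·0.24 + 5·0.26
 = 11.28 + 9.1 + 6.24 + 1.3
 = 27.92
Net = 27.92 - 26 = 1.92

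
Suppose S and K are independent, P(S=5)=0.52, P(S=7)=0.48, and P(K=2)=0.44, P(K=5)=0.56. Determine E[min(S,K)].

3.68

E[min(S,K)] = Σ_s Σ_k min(s,k) · P(S=s)P(K=k)
 = 2·0.2288 + 5·0.2912 + 2·0.2112 + 5·0.2688
 = 0.4576 + 1.456 + 0.4224 + 1.344
 = 3.68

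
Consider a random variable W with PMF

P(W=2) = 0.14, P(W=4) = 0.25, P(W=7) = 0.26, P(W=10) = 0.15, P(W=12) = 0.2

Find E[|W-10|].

3.8

E[|W-10|] = Σ |w-10|·P(W=w)
 = 8·0.14 + 6·0.25 + 3·0.26 + 0·0.15 + 2·0.2
 = 1.12 + 1.5 + 0.78 + 0 + 0.4
 = 3.8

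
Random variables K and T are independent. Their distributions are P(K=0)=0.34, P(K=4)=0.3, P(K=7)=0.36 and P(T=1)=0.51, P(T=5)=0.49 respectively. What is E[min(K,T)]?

E[min(K,T)] = Σ_k Σ_t min(k,t) · P(K=k)P(T=t)
 = 0·0.1734 + 0·0.1666 + 1·0.153 + 4·0.147 + 1·0.1836 + 5·0.1764
 = 0 + 0 + 0.153 + 0.588 + 0.1836 + 0.882
 = 1.8066

1.8066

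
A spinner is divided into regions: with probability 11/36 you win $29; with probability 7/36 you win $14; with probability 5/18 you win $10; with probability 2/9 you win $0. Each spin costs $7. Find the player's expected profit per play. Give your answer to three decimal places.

E[payout] = 29·11/36 + 14·7/36 + 10·5/18 + 0·2/9
 = 319/36 + 49/18 + 25/9 + 0
 = 517/36
Net = 517/36 - 7 = 265/36

7.361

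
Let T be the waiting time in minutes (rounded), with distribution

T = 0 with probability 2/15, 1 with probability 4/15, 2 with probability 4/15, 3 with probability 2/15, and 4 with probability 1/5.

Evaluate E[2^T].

E[2^T] = Σ 2^t·P(T=t)
 = 1·2/15 + 2·4/15 + 4·4/15 + 8·2/15 + 16·1/5
 = 2/15 + 8/15 + 16/15 + 16/15 + 16/5
 = 6

6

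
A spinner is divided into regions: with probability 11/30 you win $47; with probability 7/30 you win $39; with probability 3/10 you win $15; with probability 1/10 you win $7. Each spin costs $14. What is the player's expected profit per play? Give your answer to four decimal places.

17.5333

E[payout] = 47·11/30 + 39·7/30 + 15·3/10 + 7·1/10
 = 517/30 + 91/10 + 9/2 + 7/10
 = 473/15
Net = 473/15 - 14 = 263/15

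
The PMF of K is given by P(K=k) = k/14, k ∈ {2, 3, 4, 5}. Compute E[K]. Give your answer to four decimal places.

E[K] = Σ k·P(K=k)
 = 2·1/7 + 3·3/14 + 4·2/7 + 5·5/14
 = 2/7 + 9/14 + 8/7 + 25/14
 = 27/7

3.8571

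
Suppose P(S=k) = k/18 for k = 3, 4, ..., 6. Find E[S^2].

24

E[S^2] = Σ s^2·P(S=s)
 = 9·1/6 + 16·2/9 + 25·5/18 + 36·1/3
 = 3/2 + 32/9 + 125/18 + 12
 = 24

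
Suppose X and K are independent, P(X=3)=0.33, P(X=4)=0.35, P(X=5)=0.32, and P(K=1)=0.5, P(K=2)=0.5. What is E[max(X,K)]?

E[max(X,K)] = Σ_x Σ_k max(x,k) · P(X=x)P(K=k)
 = 3·0.165 + 3·0.165 + 4·0.175 + 4·0.175 + 5·0.16 + 5·0.16
 = 0.495 + 0.495 + 0.7 + 0.7 + 0.8 + 0.8
 = 3.99

3.99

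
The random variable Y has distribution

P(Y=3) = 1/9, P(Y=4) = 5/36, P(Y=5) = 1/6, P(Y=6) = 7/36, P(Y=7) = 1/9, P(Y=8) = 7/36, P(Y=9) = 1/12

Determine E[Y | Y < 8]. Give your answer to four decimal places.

5.0769

P(Y < 8) = 1/9 + 5/36 + 1/6 + 7/36 + 1/9 = 13/18.
E[Y | Y < 8] = [3·1/9 + 4·5/36 + 5·1/6 + 6·7/36 + 7·1/9] / (13/18)
 = 11/3 / (13/18)
 = 66/13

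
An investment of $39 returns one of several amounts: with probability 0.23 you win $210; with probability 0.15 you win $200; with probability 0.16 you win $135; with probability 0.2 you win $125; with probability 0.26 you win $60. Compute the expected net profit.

101.5

E[payout] = 210·0.23 + 200·0.15 + 135·0.16 + 125·0.2 + 60·0.26
 = 48.3 + 30 + 21.6 + 25 + 15.6
 = 140.5
Net = 140.5 - 39 = 101.5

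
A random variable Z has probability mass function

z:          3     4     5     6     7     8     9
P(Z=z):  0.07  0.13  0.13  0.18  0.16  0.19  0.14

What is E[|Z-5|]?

1.9

E[|Z-5|] = Σ |z-5|·P(Z=z)
 = 2·0.07 + 1·0.13 + 0·0.13 + 1·0.18 + 2·0.16 + 3·0.19 + 4·0.14
 = 0.14 + 0.13 + 0 + 0.18 + 0.32 + 0.57 + 0.56
 = 1.9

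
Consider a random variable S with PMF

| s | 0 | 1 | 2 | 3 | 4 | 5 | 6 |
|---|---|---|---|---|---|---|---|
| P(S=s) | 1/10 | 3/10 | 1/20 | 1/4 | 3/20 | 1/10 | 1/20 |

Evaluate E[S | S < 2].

P(S < 2) = 1/10 + 3/10 = 2/5.
E[S | S < 2] = [0·1/10 + 1·3/10] / (2/5)
 = 3/10 / (2/5)
 = 3/4

0.75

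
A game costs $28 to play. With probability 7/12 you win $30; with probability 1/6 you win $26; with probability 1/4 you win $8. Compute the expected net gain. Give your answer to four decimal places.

-4.1667

E[payout] = 30·7/12 + 26·1/6 + 8·1/4
 = 35/2 + 13/3 + 2
 = 143/6
Net = 143/6 - 28 = -25/6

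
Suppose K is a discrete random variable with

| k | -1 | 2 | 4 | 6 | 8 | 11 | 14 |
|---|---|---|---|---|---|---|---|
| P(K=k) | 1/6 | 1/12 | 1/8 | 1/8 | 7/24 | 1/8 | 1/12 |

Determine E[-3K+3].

-15.375

E[-3K+3] = Σ (-3k+3)·P(K=k)
 = 6·1/6 + (-3)·1/12 + (-9)·1/8 + (-15)·1/8 + (-21)·7/24 + (-30)·1/8 + (-39)·1/12
 = 1 + (-1/4) + (-9/8) + (-15/8) + (-49/8) + (-15/4) + (-13/4)
 = -123/8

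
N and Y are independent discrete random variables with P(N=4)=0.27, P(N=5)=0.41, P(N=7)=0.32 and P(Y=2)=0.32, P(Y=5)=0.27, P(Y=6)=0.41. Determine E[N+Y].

E[N+Y] = Σ_n Σ_y (n+y) · P(N=n)P(Y=y)
 = 6·0.0864 + 9·0.0729 + 10·0.1107 + 7·0.1312 + 10·0.1107 + 11·0.1681 + 9·0.1024 + 12·0.0864 + 13·0.1312
 = 0.5184 + 0.6561 + 1.107 + 0.9184 + 1.107 + 1.8491 + 0.9216 + 1.0368 + 1.7056
 = 9.82

9.82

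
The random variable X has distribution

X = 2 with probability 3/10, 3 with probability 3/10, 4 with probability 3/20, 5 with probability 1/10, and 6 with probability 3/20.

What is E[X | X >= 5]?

5.6

P(X >= 5) = 1/10 + 3/20 = 1/4.
E[X | X >= 5] = [5·1/10 + 6·3/20] / (1/4)
 = 7/5 / (1/4)
 = 28/5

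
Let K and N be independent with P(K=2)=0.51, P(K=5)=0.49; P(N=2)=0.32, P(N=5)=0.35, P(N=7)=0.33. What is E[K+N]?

E[K+N] = Σ_k Σ_n (k+n) · P(K=k)P(N=n)
 = 4·0.1632 + 7·0.1785 + 9·0.1683 + 7·0.1568 + 10·0.1715 + 12·0.1617
 = 0.6528 + 1.2495 + 1.5147 + 1.0976 + 1.715 + 1.9404
 = 8.17

8.17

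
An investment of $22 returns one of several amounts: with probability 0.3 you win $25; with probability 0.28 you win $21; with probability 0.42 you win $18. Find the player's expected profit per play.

-1.06

E[payout] = 25·0.3 + 21·0.28 + 18·0.42
 = 7.5 + 5.88 + 7.56
 = 20.94
Net = 20.94 - 22 = -1.06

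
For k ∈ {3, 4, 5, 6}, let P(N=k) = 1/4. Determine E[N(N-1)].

E[N(N-1)] = Σ n(n-1)·P(N=n)
 = 6·1/4 + 12·1/4 + 20·1/4 + 30·1/4
 = 3/2 + 3 + 5 + 15/2
 = 17

17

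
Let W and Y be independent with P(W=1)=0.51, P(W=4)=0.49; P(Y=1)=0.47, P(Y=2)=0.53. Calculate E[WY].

E[WY] = Σ_w Σ_y wy · P(W=w)P(Y=y)
 = 1·0.2397 + 2·0.2703 + 4·0.2303 + 8·0.2597
 = 0.2397 + 0.5406 + 0.9212 + 2.0776
 = 3.7791

3.7791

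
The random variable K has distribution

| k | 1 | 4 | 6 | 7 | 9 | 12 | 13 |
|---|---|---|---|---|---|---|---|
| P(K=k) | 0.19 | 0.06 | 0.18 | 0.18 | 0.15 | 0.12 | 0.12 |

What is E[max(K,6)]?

8.19

E[max(K,6)] = Σ max(k,6)·P(K=k)
 = 6·0.19 + 6·0.06 + 6·0.18 + 7·0.18 + 9·0.15 + 12·0.12 + 13·0.12
 = 1.14 + 0.36 + 1.08 + 1.26 + 1.35 + 1.44 + 1.56
 = 8.19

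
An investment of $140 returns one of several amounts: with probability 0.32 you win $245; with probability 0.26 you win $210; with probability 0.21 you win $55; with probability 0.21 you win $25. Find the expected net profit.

9.8

E[payout] = 245·0.32 + 210·0.26 + 55·0.21 + 25·0.21
 = 78.4 + 54.6 + 11.55 + 5.25
 = 149.8
Net = 149.8 - 140 = 9.8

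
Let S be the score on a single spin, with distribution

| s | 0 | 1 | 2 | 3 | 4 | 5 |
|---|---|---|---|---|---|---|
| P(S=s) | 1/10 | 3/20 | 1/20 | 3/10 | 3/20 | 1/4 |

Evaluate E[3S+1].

10

E[3S+1] = Σ (3s+1)·P(S=s)
 = 1·1/10 + 4·3/20 + 7·1/20 + 10·3/10 + 13·3/20 + 16·1/4
 = 1/10 + 3/5 + 7/20 + 3 + 39/20 + 4
 = 10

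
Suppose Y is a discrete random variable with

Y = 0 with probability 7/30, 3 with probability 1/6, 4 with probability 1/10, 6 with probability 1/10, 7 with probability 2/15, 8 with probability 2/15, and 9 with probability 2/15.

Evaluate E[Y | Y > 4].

P(Y > 4) = 1/10 + 2/15 + 2/15 + 2/15 = 1/2.
E[Y | Y > 4] = [6·1/10 + 7·2/15 + 8·2/15 + 9·2/15] / (1/2)
 = 19/5 / (1/2)
 = 38/5

7.6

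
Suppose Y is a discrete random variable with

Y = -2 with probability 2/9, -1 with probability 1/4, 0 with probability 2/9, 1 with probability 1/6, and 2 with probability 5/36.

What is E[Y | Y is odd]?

P(Y is odd) = 1/4 + 1/6 = 5/12.
E[Y | Y is odd] = [(-1)·1/4 + 1·1/6] / (5/12)
 = -1/12 / (5/12)
 = -1/5

-0.2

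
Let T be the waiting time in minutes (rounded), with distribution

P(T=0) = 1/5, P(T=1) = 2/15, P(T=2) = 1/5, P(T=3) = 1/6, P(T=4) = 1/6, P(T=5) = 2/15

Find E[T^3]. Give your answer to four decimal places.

E[T^3] = Σ t^3·P(T=t)
 = 0·1/5 + 1·2/15 + 8·1/5 + 27·1/6 + 64·1/6 + 125·2/15
 = 0 + 2/15 + 8/5 + 9/2 + 32/3 + 50/3
 = 1007/30

33.5667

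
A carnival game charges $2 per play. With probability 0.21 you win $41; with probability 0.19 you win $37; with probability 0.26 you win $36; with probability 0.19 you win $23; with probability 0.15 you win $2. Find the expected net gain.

E[payout] = 41·0.21 + 37·0.19 + 36·0.26 + 23·0.19 + 2·0.15
 = 8.61 + 7.03 + 9.36 + 4.37 + 0.3
 = 29.67
Net = 29.67 - 2 = 27.67

27.67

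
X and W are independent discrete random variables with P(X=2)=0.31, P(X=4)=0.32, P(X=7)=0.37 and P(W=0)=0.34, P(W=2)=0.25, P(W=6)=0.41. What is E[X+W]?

7.45

E[X+W] = Σ_x Σ_w (x+w) · P(X=x)P(W=w)
 = 2·0.1054 + 4·0.0775 + 8·0.1271 + 4·0.1088 + 6·0.08 + 10·0.1312 + 7·0.1258 + 9·0.0925 + 13·0.1517
 = 0.2108 + 0.31 + 1.0168 + 0.4352 + 0.48 + 1.312 + 0.8806 + 0.8325 + 1.9721
 = 7.45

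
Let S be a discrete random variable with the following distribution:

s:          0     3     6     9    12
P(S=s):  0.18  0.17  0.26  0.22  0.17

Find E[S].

E[S] = Σ s·P(S=s)
 = 0·0.18 + 3·0.17 + 6·0.26 + 9·0.22 + 12·0.17
 = 0 + 0.51 + 1.56 + 1.98 + 2.04
 = 6.09

6.09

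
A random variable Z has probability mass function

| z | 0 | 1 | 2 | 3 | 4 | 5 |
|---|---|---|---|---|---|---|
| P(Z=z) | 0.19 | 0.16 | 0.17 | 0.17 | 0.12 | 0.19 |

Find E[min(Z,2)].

1.46

E[min(Z,2)] = Σ min(z,2)·P(Z=z)
 = 0·0.19 + 1·0.16 + 2·0.17 + 2·0.17 + 2·0.12 + 2·0.19
 = 0 + 0.16 + 0.34 + 0.34 + 0.24 + 0.38
 = 1.46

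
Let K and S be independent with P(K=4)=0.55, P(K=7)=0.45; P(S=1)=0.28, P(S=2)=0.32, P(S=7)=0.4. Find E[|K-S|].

2.95

E[|K-S|] = Σ_k Σ_s |k-s| · P(K=k)P(S=s)
 = 3·0.154 + 2·0.176 + 3·0.22 + 6·0.126 + 5·0.144 + 0·0.18
 = 0.462 + 0.352 + 0.66 + 0.756 + 0.72 + 0
 = 2.95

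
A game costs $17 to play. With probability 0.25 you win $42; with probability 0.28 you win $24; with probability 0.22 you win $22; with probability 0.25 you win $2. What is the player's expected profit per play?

5.56

E[payout] = 42·0.25 + 24·0.28 + 22·0.22 + 2·0.25
 = 10.5 + 6.72 + 4.84 + 0.5
 = 22.56
Net = 22.56 - 17 = 5.56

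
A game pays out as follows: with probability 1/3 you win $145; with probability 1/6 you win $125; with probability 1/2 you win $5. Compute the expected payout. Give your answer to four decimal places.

71.6667

E[payout] = 145·1/3 + 125·1/6 + 5·1/2
 = 145/3 + 125/6 + 5/2
 = 215/3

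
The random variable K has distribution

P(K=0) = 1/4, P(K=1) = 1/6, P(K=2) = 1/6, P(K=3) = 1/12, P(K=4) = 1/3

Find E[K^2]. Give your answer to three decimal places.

E[K^2] = Σ k^2·P(K=k)
 = 0·1/4 + 1·1/6 + 4·1/6 + 9·1/12 + 16·1/3
 = 0 + 1/6 + 2/3 + 3/4 + 16/3
 = 83/12

6.917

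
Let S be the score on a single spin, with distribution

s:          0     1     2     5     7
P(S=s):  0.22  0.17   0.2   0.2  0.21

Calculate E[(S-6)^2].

15.78

E[(S-6)^2] = Σ (s-6)^2·P(S=s)
 = 36·0.22 + 25·0.17 + 16·0.2 + 1·0.2 + 1·0.21
 = 7.92 + 4.25 + 3.2 + 0.2 + 0.21
 = 15.78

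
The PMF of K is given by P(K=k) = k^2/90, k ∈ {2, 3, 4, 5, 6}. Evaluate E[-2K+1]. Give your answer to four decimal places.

-8.7778

E[-2K+1] = Σ (-2k+1)·P(K=k)
 = (-3)·2/45 + (-5)·1/10 + (-7)·8/45 + (-9)·5/18 + (-11)·2/5
 = (-2/15) + (-1/2) + (-56/45) + (-5/2) + (-22/5)
 = -79/9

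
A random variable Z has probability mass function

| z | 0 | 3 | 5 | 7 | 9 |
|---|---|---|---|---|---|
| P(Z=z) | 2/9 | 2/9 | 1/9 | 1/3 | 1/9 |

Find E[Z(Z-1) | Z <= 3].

P(Z <= 3) = 2/9 + 2/9 = 4/9.
E[Z(Z-1) | Z <= 3] = [0·2/9 + 6·2/9] / (4/9)
 = 4/3 / (4/9)
 = 3

3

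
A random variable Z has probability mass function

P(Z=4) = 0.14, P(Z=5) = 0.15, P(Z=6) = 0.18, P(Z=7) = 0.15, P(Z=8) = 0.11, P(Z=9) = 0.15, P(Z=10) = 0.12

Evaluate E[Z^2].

E[Z^2] = Σ z^2·P(Z=z)
 = 16·0.14 + 25·0.15 + 36·0.18 + 49·0.15 + 64·0.11 + 81·0.15 + 100·0.12
 = 2.24 + 3.75 + 6.48 + 7.35 + 7.04 + 12.15 + 12
 = 51.01

51.01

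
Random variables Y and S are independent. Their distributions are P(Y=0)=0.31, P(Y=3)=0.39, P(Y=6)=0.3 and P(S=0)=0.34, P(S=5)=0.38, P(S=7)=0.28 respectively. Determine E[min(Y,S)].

1.8462

E[min(Y,S)] = Σ_y Σ_s min(y,s) · P(Y=y)P(S=s)
 = 0·0.1054 + 0·0.1178 + 0·0.0868 + 0·0.1326 + 3·0.1482 + 3·0.1092 + 0·0.102 + 5·0.114 + 6·0.084
 = 0 + 0 + 0 + 0 + 0.4446 + 0.3276 + 0 + 0.57 + 0.504
 = 1.8462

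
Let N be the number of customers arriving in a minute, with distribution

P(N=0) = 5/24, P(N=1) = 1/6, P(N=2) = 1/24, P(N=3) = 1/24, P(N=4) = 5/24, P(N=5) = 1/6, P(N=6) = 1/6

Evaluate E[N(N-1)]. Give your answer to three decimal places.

11.167

E[N(N-1)] = Σ n(n-1)·P(N=n)
 = 0·5/24 + 0·1/6 + 2·1/24 + 6·1/24 + 12·5/24 + 20·1/6 + 30·1/6
 = 0 + 0 + 1/12 + 1/4 + 5/2 + 10/3 + 5
 = 67/6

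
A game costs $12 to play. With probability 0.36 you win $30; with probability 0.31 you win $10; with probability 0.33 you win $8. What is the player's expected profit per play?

4.54

E[payout] = 30·0.36 + 10·0.31 + 8·0.33
 = 10.8 + 3.1 + 2.64
 = 16.54
Net = 16.54 - 12 = 4.54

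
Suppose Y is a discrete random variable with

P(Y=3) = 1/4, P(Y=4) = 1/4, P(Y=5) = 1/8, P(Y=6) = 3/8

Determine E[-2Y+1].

E[-2Y+1] = Σ (-2y+1)·P(Y=y)
 = (-5)·1/4 + (-7)·1/4 + (-9)·1/8 + (-11)·3/8
 = (-5/4) + (-7/4) + (-9/8) + (-33/8)
 = -33/4

-8.25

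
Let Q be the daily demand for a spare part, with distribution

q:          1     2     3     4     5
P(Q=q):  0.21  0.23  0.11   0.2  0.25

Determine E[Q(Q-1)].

8.52

E[Q(Q-1)] = Σ q(q-1)·P(Q=q)
 = 0·0.21 + 2·0.23 + 6·0.11 + 12·0.2 + 20·0.25
 = 0 + 0.46 + 0.66 + 2.4 + 5
 = 8.52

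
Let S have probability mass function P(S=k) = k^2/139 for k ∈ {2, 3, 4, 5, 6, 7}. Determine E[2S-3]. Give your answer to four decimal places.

8.2662

E[2S-3] = Σ (2s-3)·P(S=s)
 = 1·4/139 + 3·9/139 + 5·16/139 + 7·25/139 + 9·36/139 + 11·49/139
 = 4/139 + 27/139 + 80/139 + 175/139 + 324/139 + 539/139
 = 1149/139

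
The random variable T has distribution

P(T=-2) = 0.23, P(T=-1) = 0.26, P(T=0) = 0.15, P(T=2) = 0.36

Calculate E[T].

E[T] = Σ t·P(T=t)
 = (-2)·0.23 + (-1)·0.26 + 0·0.15 + 2·0.36
 = (-0.46) + (-0.26) + 0 + 0.72
 = 0

0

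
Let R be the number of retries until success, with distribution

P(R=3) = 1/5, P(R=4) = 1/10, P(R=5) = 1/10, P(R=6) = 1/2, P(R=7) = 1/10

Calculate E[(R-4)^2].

E[(R-4)^2] = Σ (r-4)^2·P(R=r)
 = 1·1/5 + 0·1/10 + 1·1/10 + 4·1/2 + 9·1/10
 = 1/5 + 0 + 1/10 + 2 + 9/10
 = 16/5

3.2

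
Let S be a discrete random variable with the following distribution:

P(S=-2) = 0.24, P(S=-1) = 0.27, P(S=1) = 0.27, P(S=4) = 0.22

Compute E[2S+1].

E[2S+1] = Σ (2s+1)·P(S=s)
 = (-3)·0.24 + (-1)·0.27 + 3·0.27 + 9·0.22
 = (-0.72) + (-0.27) + 0.81 + 1.98
 = 1.8

1.8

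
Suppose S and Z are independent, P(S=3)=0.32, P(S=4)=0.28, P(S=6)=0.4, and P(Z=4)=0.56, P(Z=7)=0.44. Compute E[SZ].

23.8336

E[SZ] = Σ_s Σ_z sz · P(S=s)P(Z=z)
 = 12·0.1792 + 21·0.1408 + 16·0.1568 + 28·0.1232 + 24·0.224 + 42·0.176
 = 2.1504 + 2.9568 + 2.5088 + 3.4496 + 5.376 + 7.392
 = 23.8336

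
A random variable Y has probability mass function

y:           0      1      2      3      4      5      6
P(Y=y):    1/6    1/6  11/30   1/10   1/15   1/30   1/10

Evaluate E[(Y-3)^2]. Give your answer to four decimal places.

3.6333

E[(Y-3)^2] = Σ (y-3)^2·P(Y=y)
 = 9·1/6 + 4·1/6 + 1·11/30 + 0·1/10 + 1·1/15 + 4·1/30 + 9·1/10
 = 3/2 + 2/3 + 11/30 + 0 + 1/15 + 2/15 + 9/10
 = 109/30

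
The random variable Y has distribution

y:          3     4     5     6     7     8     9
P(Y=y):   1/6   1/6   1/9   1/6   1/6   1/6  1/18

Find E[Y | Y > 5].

7.2

P(Y > 5) = 1/6 + 1/6 + 1/6 + 1/18 = 5/9.
E[Y | Y > 5] = [6·1/6 + 7·1/6 + 8·1/6 + 9·1/18] / (5/9)
 = 4 / (5/9)
 = 36/5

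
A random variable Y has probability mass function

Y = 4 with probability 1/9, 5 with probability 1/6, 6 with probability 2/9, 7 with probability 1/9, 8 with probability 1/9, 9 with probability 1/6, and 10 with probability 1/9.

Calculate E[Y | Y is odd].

P(Y is odd) = 1/6 + 1/9 + 1/6 = 4/9.
E[Y | Y is odd] = [5·1/6 + 7·1/9 + 9·1/6] / (4/9)
 = 28/9 / (4/9)
 = 7

7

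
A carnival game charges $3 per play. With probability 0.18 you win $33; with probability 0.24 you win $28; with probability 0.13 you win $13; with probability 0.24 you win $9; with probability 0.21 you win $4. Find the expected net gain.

14.35

E[payout] = 33·0.18 + 28·0.24 + 13·0.13 + 9·0.24 + 4·0.21
 = 5.94 + 6.72 + 1.69 + 2.16 + 0.84
 = 17.35
Net = 17.35 - 3 = 14.35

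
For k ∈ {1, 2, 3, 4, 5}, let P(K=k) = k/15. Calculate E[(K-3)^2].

E[(K-3)^2] = Σ (k-3)^2·P(K=k)
 = 4·1/15 + 1·2/15 + 0·1/5 + 1·4/15 + 4·1/3
 = 4/15 + 2/15 + 0 + 4/15 + 4/3
 = 2

2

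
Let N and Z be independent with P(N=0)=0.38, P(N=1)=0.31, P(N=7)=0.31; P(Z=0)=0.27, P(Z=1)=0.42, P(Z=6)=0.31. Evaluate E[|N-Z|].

2.8938

E[|N-Z|] = Σ_n Σ_z |n-z| · P(N=n)P(Z=z)
 = 0·0.1026 + 1·0.1596 + 6·0.1178 + 1·0.0837 + 0·0.1302 + 5·0.0961 + 7·0.0837 + 6·0.1302 + 1·0.0961
 = 0 + 0.1596 + 0.7068 + 0.0837 + 0 + 0.4805 + 0.5859 + 0.7812 + 0.0961
 = 2.8938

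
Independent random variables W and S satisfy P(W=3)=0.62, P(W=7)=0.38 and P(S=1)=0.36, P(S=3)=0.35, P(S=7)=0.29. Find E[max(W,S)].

E[max(W,S)] = Σ_w Σ_s max(w,s) · P(W=w)P(S=s)
 = 3·0.2232 + 3·0.217 + 7·0.1798 + 7·0.1368 + 7·0.133 + 7·0.1102
 = 0.6696 + 0.651 + 1.2586 + 0.9576 + 0.931 + 0.7714
 = 5.2392

5.2392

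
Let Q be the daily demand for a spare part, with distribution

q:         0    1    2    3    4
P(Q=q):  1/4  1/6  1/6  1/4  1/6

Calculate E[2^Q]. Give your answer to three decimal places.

E[2^Q] = Σ 2^q·P(Q=q)
 = 1·1/4 + 2·1/6 + 4·1/6 + 8·1/4 + 16·1/6
 = 1/4 + 1/3 + 2/3 + 2 + 8/3
 = 71/12

5.917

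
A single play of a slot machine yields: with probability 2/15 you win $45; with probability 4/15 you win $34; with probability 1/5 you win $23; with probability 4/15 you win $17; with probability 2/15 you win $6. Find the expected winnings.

25

E[payout] = 45·2/15 + 34·4/15 + 23·1/5 + 17·4/15 + 6·2/15
 = 6 + 136/15 + 23/5 + 68/15 + 4/5
 = 25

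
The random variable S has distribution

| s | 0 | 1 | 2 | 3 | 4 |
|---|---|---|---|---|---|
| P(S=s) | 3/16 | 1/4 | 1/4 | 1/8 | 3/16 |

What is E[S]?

E[S] = Σ s·P(S=s)
 = 0·3/16 + 1·1/4 + 2·1/4 + 3·1/8 + 4·3/16
 = 0 + 1/4 + 1/2 + 3/8 + 3/4
 = 15/8

1.875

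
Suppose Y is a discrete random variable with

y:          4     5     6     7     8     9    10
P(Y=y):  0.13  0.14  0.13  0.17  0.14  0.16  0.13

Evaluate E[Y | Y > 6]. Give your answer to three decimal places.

8.417

P(Y > 6) = 0.17 + 0.14 + 0.16 + 0.13 = 0.6.
E[Y | Y > 6] = [7·0.17 + 8·0.14 + 9·0.16 + 10·0.13] / 0.6
 = 5.05 / 0.6
 = 101/12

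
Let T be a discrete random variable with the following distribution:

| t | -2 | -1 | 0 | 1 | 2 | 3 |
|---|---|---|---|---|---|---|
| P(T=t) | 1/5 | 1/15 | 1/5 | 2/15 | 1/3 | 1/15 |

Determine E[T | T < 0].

-1.75

P(T < 0) = 1/5 + 1/15 = 4/15.
E[T | T < 0] = [(-2)·1/5 + (-1)·1/15] / (4/15)
 = -7/15 / (4/15)
 = -7/4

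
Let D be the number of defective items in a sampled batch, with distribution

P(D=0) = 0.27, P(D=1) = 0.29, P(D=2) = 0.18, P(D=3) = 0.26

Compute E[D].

1.43

E[D] = Σ d·P(D=d)
 = 0·0.27 + 1·0.29 + 2·0.18 + 3·0.26
 = 0 + 0.29 + 0.36 + 0.78
 = 1.43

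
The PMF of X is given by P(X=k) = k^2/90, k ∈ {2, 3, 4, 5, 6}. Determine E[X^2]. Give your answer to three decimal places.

E[X^2] = Σ x^2·P(X=x)
 = 4·2/45 + 9·1/10 + 16·8/45 + 25·5/18 + 36·2/5
 = 8/45 + 9/10 + 128/45 + 125/18 + 72/5
 = 379/15

25.267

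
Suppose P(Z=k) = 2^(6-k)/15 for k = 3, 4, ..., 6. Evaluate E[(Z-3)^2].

1.4

E[(Z-3)^2] = Σ (z-3)^2·P(Z=z)
 = 0·8/15 + 1·4/15 + 4·2/15 + 9·1/15
 = 0 + 4/15 + 8/15 + 3/5
 = 7/5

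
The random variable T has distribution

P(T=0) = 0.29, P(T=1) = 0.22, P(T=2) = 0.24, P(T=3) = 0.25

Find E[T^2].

3.43

E[T^2] = Σ t^2·P(T=t)
 = 0·0.29 + 1·0.22 + 4·0.24 + 9·0.25
 = 0 + 0.22 + 0.96 + 2.25
 = 3.43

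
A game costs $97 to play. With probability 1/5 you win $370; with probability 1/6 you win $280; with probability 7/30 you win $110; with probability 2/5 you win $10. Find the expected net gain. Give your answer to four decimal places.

E[payout] = 370·1/5 + 280·1/6 + 110·7/30 + 10·2/5
 = 74 + 140/3 + 77/3 + 4
 = 451/3
Net = 451/3 - 97 = 160/3

53.3333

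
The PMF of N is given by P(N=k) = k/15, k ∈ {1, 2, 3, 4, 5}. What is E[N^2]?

E[N^2] = Σ n^2·P(N=n)
 = 1·1/15 + 4·2/15 + 9·1/5 + 16·4/15 + 25·1/3
 = 1/15 + 8/15 + 9/5 + 64/15 + 25/3
 = 15

15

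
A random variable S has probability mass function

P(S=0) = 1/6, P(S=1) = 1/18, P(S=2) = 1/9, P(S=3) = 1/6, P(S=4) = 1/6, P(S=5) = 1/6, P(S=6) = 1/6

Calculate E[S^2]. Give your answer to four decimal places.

E[S^2] = Σ s^2·P(S=s)
 = 0·1/6 + 1·1/18 + 4·1/9 + 9·1/6 + 16·1/6 + 25·1/6 + 36·1/6
 = 0 + 1/18 + 4/9 + 3/2 + 8/3 + 25/6 + 6
 = 89/6

14.8333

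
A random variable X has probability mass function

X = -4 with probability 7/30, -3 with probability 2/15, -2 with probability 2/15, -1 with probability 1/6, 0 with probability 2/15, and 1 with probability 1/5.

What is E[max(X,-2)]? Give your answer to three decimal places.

-0.967

E[max(X,-2)] = Σ max(x,-2)·P(X=x)
 = (-2)·7/30 + (-2)·2/15 + (-2)·2/15 + (-1)·1/6 + 0·2/15 + 1·1/5
 = (-7/15) + (-4/15) + (-4/15) + (-1/6) + 0 + 1/5
 = -29/30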